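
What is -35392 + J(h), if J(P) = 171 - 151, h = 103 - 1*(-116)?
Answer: -35372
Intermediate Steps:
h = 219 (h = 103 + 116 = 219)
J(P) = 20
-35392 + J(h) = -35392 + 20 = -35372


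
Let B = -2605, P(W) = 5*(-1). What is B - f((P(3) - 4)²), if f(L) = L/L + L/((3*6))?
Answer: -5221/2 ≈ -2610.5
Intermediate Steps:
P(W) = -5
f(L) = 1 + L/18
B - f((P(3) - 4)²) = -2605 - (1 + (-5 - 4)²/18) = -2605 - (1 + (1/18)*(-9)²) = -2605 - (1 + (1/18)*81) = -2605 - (1 + 9/2) = -2605 - 1*11/2 = -2605 - 11/2 = -5221/2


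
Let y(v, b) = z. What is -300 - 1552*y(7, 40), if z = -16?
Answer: 24532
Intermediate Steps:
y(v, b) = -16
-300 - 1552*y(7, 40) = -300 - 1552*(-16) = -300 + 24832 = 24532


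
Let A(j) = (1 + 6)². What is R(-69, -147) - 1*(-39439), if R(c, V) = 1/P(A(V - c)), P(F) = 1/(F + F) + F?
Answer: 189425615/4803 ≈ 39439.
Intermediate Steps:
A(j) = 49 (A(j) = 7² = 49)
P(F) = F + 1/(2*F) (P(F) = 1/(2*F) + F = F + 1/(2*F))
R(c, V) = 98/4803 (R(c, V) = 1/(49 + (½)/49) = 1/(49 + (½)*(1/49)) = 1/(49 + 1/98) = 1/(4803/98) = 98/4803)
R(-69, -147) - 1*(-39439) = 98/4803 - 1*(-39439) = 98/4803 + 39439 = 189425615/4803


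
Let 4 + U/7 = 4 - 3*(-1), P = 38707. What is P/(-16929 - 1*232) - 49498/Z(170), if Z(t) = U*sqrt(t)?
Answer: -38707/17161 - 24749*sqrt(170)/1785 ≈ -183.03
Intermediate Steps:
U = 21 (U = -28 + 7*(4 - 3*(-1)) = -28 + 7*(4 + 3) = -28 + 7*7 = -28 + 49 = 21)
Z(t) = 21*sqrt(t)
P/(-16929 - 1*232) - 49498/Z(170) = 38707/(-16929 - 1*232) - 49498*sqrt(170)/3570 = 38707/(-16929 - 232) - 24749*sqrt(170)/1785 = 38707/(-17161) - 24749*sqrt(170)/1785 = 38707*(-1/17161) - 24749*sqrt(170)/1785 = -38707/17161 - 24749*sqrt(170)/1785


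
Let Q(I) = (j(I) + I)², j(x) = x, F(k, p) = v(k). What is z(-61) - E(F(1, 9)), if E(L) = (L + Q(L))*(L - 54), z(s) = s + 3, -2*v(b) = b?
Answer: -123/4 ≈ -30.750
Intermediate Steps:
v(b) = -b/2
F(k, p) = -k/2
Q(I) = 4*I² (Q(I) = (I + I)² = (2*I)² = 4*I²)
z(s) = 3 + s
E(L) = (-54 + L)*(L + 4*L²) (E(L) = (L + 4*L²)*(L - 54) = (L + 4*L²)*(-54 + L) = (-54 + L)*(L + 4*L²))
z(-61) - E(F(1, 9)) = (3 - 61) - (-½*1)*(-54 - (-215)/2 + 4*(-½*1)²) = -58 - (-1)*(-54 - 215*(-½) + 4*(-½)²)/2 = -58 - (-1)*(-54 + 215/2 + 4*(¼))/2 = -58 - (-1)*(-54 + 215/2 + 1)/2 = -58 - (-1)*109/(2*2) = -58 - 1*(-109/4) = -58 + 109/4 = -123/4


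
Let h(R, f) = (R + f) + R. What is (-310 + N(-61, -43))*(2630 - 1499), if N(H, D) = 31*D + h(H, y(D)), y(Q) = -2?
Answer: -1998477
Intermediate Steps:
h(R, f) = f + 2*R
N(H, D) = -2 + 2*H + 31*D (N(H, D) = 31*D + (-2 + 2*H) = -2 + 2*H + 31*D)
(-310 + N(-61, -43))*(2630 - 1499) = (-310 + (-2 + 2*(-61) + 31*(-43)))*(2630 - 1499) = (-310 + (-2 - 122 - 1333))*1131 = (-310 - 1457)*1131 = -1767*1131 = -1998477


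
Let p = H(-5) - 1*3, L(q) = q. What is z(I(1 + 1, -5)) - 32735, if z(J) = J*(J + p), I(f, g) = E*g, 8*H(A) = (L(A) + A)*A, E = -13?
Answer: -113195/4 ≈ -28299.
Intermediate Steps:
H(A) = A²/4 (H(A) = ((A + A)*A)/8 = ((2*A)*A)/8 = (2*A²)/8 = A²/4)
p = 13/4 (p = (¼)*(-5)² - 1*3 = (¼)*25 - 3 = 25/4 - 3 = 13/4 ≈ 3.2500)
I(f, g) = -13*g
z(J) = J*(13/4 + J) (z(J) = J*(J + 13/4) = J*(13/4 + J))
z(I(1 + 1, -5)) - 32735 = (-13*(-5))*(13 + 4*(-13*(-5)))/4 - 32735 = (¼)*65*(13 + 4*65) - 32735 = (¼)*65*(13 + 260) - 32735 = (¼)*65*273 - 32735 = 17745/4 - 32735 = -113195/4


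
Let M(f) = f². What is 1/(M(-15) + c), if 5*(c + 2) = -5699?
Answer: -5/4584 ≈ -0.0010908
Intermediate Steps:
c = -5709/5 (c = -2 + (⅕)*(-5699) = -2 - 5699/5 = -5709/5 ≈ -1141.8)
1/(M(-15) + c) = 1/((-15)² - 5709/5) = 1/(225 - 5709/5) = 1/(-4584/5) = -5/4584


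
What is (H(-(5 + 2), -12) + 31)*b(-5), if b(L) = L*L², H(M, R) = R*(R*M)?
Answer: 122125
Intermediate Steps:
H(M, R) = M*R² (H(M, R) = R*(M*R) = M*R²)
b(L) = L³
(H(-(5 + 2), -12) + 31)*b(-5) = (-(5 + 2)*(-12)² + 31)*(-5)³ = (-1*7*144 + 31)*(-125) = (-7*144 + 31)*(-125) = (-1008 + 31)*(-125) = -977*(-125) = 122125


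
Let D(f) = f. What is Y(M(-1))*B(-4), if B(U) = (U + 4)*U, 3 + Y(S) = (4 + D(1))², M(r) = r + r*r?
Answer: 0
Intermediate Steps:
M(r) = r + r²
Y(S) = 22 (Y(S) = -3 + (4 + 1)² = -3 + 5² = -3 + 25 = 22)
B(U) = U*(4 + U) (B(U) = (4 + U)*U = U*(4 + U))
Y(M(-1))*B(-4) = 22*(-4*(4 - 4)) = 22*(-4*0) = 22*0 = 0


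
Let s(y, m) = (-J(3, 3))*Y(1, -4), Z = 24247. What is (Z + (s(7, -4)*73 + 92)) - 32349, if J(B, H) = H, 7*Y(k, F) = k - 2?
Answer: -55851/7 ≈ -7978.7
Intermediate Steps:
Y(k, F) = -2/7 + k/7 (Y(k, F) = (k - 2)/7 = (-2 + k)/7 = -2/7 + k/7)
s(y, m) = 3/7 (s(y, m) = (-1*3)*(-2/7 + (⅐)*1) = -3*(-2/7 + ⅐) = -3*(-⅐) = 3/7)
(Z + (s(7, -4)*73 + 92)) - 32349 = (24247 + ((3/7)*73 + 92)) - 32349 = (24247 + (219/7 + 92)) - 32349 = (24247 + 863/7) - 32349 = 170592/7 - 32349 = -55851/7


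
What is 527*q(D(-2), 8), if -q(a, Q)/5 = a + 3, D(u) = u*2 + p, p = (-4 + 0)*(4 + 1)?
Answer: 55335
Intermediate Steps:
p = -20 (p = -4*5 = -20)
D(u) = -20 + 2*u (D(u) = u*2 - 20 = 2*u - 20 = -20 + 2*u)
q(a, Q) = -15 - 5*a (q(a, Q) = -5*(a + 3) = -5*(3 + a) = -15 - 5*a)
527*q(D(-2), 8) = 527*(-15 - 5*(-20 + 2*(-2))) = 527*(-15 - 5*(-20 - 4)) = 527*(-15 - 5*(-24)) = 527*(-15 + 120) = 527*105 = 55335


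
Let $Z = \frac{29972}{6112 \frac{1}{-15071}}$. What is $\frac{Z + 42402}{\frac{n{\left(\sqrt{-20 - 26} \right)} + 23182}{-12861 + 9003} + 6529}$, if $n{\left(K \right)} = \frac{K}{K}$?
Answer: $- \frac{92855784963}{19226594036} \approx -4.8296$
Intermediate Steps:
$Z = - \frac{112927003}{1528}$ ($Z = \frac{29972}{6112 \left(- \frac{1}{15071}\right)} = \frac{29972}{- \frac{6112}{15071}} = 29972 \left(- \frac{15071}{6112}\right) = - \frac{112927003}{1528} \approx -73905.0$)
$n{\left(K \right)} = 1$
$\frac{Z + 42402}{\frac{n{\left(\sqrt{-20 - 26} \right)} + 23182}{-12861 + 9003} + 6529} = \frac{- \frac{112927003}{1528} + 42402}{\frac{1 + 23182}{-12861 + 9003} + 6529} = - \frac{48136747}{1528 \left(\frac{23183}{-3858} + 6529\right)} = - \frac{48136747}{1528 \left(23183 \left(- \frac{1}{3858}\right) + 6529\right)} = - \frac{48136747}{1528 \left(- \frac{23183}{3858} + 6529\right)} = - \frac{48136747}{1528 \cdot \frac{25165699}{3858}} = \left(- \frac{48136747}{1528}\right) \frac{3858}{25165699} = - \frac{92855784963}{19226594036}$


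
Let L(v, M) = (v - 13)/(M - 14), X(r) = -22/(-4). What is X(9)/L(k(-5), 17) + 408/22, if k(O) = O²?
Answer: 1753/88 ≈ 19.920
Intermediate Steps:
X(r) = 11/2 (X(r) = -22*(-¼) = 11/2)
L(v, M) = (-13 + v)/(-14 + M)
X(9)/L(k(-5), 17) + 408/22 = 11/(2*(((-13 + (-5)²)/(-14 + 17)))) + 408/22 = 11/(2*(((-13 + 25)/3))) + 408*(1/22) = 11/(2*(((⅓)*12))) + 204/11 = (11/2)/4 + 204/11 = (11/2)*(¼) + 204/11 = 11/8 + 204/11 = 1753/88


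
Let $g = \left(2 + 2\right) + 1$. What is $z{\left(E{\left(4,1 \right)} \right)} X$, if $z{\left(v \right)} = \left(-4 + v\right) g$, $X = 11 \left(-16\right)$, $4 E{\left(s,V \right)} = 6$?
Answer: $2200$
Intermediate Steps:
$E{\left(s,V \right)} = \frac{3}{2}$ ($E{\left(s,V \right)} = \frac{1}{4} \cdot 6 = \frac{3}{2}$)
$X = -176$
$g = 5$ ($g = 4 + 1 = 5$)
$z{\left(v \right)} = -20 + 5 v$ ($z{\left(v \right)} = \left(-4 + v\right) 5 = -20 + 5 v$)
$z{\left(E{\left(4,1 \right)} \right)} X = \left(-20 + 5 \cdot \frac{3}{2}\right) \left(-176\right) = \left(-20 + \frac{15}{2}\right) \left(-176\right) = \left(- \frac{25}{2}\right) \left(-176\right) = 2200$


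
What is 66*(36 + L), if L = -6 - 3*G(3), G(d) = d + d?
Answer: 792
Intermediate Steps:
G(d) = 2*d
L = -24 (L = -6 - 6*3 = -6 - 3*6 = -6 - 18 = -24)
66*(36 + L) = 66*(36 - 24) = 66*12 = 792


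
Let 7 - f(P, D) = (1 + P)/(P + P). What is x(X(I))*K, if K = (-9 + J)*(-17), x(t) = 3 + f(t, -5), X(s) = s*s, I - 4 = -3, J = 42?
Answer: -5049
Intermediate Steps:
f(P, D) = 7 - (1 + P)/(2*P) (f(P, D) = 7 - (1 + P)/(P + P) = 7 - (1 + P)/(2*P))
I = 1 (I = 4 - 3 = 1)
X(s) = s²
x(t) = 3 + (-1 + 13*t)/(2*t)
K = -561 (K = (-9 + 42)*(-17) = 33*(-17) = -561)
x(X(I))*K = ((-1 + 19*1²)/(2*(1²)))*(-561) = ((½)*(-1 + 19*1)/1)*(-561) = ((½)*1*(-1 + 19))*(-561) = ((½)*1*18)*(-561) = 9*(-561) = -5049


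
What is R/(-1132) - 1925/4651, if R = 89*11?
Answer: -6732429/5264932 ≈ -1.2787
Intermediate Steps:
R = 979
R/(-1132) - 1925/4651 = 979/(-1132) - 1925/4651 = 979*(-1/1132) - 1925*1/4651 = -979/1132 - 1925/4651 = -6732429/5264932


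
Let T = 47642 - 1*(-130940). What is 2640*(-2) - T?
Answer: -183862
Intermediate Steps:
T = 178582 (T = 47642 + 130940 = 178582)
2640*(-2) - T = 2640*(-2) - 1*178582 = -5280 - 178582 = -183862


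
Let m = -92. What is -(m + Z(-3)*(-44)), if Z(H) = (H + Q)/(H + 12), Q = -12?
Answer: 56/3 ≈ 18.667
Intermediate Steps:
Z(H) = (-12 + H)/(12 + H) (Z(H) = (H - 12)/(H + 12) = (-12 + H)/(12 + H))
-(m + Z(-3)*(-44)) = -(-92 + ((-12 - 3)/(12 - 3))*(-44)) = -(-92 + (-15/9)*(-44)) = -(-92 + ((1/9)*(-15))*(-44)) = -(-92 - 5/3*(-44)) = -(-92 + 220/3) = -1*(-56/3) = 56/3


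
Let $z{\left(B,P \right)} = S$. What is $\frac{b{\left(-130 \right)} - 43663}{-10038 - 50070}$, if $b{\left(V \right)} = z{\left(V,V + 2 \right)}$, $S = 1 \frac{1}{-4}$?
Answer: $\frac{174653}{240432} \approx 0.72641$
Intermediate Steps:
$S = - \frac{1}{4}$ ($S = 1 \left(- \frac{1}{4}\right) = - \frac{1}{4} \approx -0.25$)
$z{\left(B,P \right)} = - \frac{1}{4}$
$b{\left(V \right)} = - \frac{1}{4}$
$\frac{b{\left(-130 \right)} - 43663}{-10038 - 50070} = \frac{- \frac{1}{4} - 43663}{-10038 - 50070} = - \frac{174653}{4 \left(-60108\right)} = \left(- \frac{174653}{4}\right) \left(- \frac{1}{60108}\right) = \frac{174653}{240432}$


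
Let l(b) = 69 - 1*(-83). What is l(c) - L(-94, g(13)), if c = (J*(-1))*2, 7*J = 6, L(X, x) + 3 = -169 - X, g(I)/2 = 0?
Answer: 230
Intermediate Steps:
g(I) = 0 (g(I) = 2*0 = 0)
L(X, x) = -172 - X (L(X, x) = -3 + (-169 - X) = -172 - X)
J = 6/7 (J = (1/7)*6 = 6/7 ≈ 0.85714)
c = -12/7 (c = ((6/7)*(-1))*2 = -6/7*2 = -12/7 ≈ -1.7143)
l(b) = 152 (l(b) = 69 + 83 = 152)
l(c) - L(-94, g(13)) = 152 - (-172 - 1*(-94)) = 152 - (-172 + 94) = 152 - 1*(-78) = 152 + 78 = 230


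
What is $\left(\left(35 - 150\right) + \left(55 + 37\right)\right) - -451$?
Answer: $428$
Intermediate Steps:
$\left(\left(35 - 150\right) + \left(55 + 37\right)\right) - -451 = \left(-115 + 92\right) + 451 = -23 + 451 = 428$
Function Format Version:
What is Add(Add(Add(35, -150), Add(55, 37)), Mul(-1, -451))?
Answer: 428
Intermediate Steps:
Add(Add(Add(35, -150), Add(55, 37)), Mul(-1, -451)) = Add(Add(-115, 92), 451) = Add(-23, 451) = 428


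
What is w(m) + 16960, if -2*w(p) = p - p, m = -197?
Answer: 16960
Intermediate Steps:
w(p) = 0 (w(p) = -(p - p)/2 = -1/2*0 = 0)
w(m) + 16960 = 0 + 16960 = 16960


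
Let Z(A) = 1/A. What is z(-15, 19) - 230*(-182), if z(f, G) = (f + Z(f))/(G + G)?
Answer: 11929987/285 ≈ 41860.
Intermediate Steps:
z(f, G) = (f + 1/f)/(2*G) (z(f, G) = (f + 1/f)/(G + G) = (f + 1/f)/((2*G)) = (f + 1/f)*(1/(2*G)) = (f + 1/f)/(2*G))
z(-15, 19) - 230*(-182) = (½)*(1 + (-15)²)/(19*(-15)) - 230*(-182) = (½)*(1/19)*(-1/15)*(1 + 225) + 41860 = (½)*(1/19)*(-1/15)*226 + 41860 = -113/285 + 41860 = 11929987/285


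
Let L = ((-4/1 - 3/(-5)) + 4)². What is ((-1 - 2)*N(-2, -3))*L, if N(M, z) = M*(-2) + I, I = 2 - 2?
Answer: -108/25 ≈ -4.3200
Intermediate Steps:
I = 0
N(M, z) = -2*M (N(M, z) = M*(-2) + 0 = -2*M + 0 = -2*M)
L = 9/25 (L = ((-4*1 - 3*(-⅕)) + 4)² = ((-4 + ⅗) + 4)² = (-17/5 + 4)² = (⅗)² = 9/25 ≈ 0.36000)
((-1 - 2)*N(-2, -3))*L = ((-1 - 2)*(-2*(-2)))*(9/25) = -3*4*(9/25) = -12*9/25 = -108/25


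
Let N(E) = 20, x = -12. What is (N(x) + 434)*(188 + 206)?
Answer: 178876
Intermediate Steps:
(N(x) + 434)*(188 + 206) = (20 + 434)*(188 + 206) = 454*394 = 178876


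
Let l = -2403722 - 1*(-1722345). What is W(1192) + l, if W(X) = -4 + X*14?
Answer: -664693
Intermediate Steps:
l = -681377 (l = -2403722 + 1722345 = -681377)
W(X) = -4 + 14*X
W(1192) + l = (-4 + 14*1192) - 681377 = (-4 + 16688) - 681377 = 16684 - 681377 = -664693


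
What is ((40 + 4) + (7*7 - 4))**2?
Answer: 7921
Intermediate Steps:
((40 + 4) + (7*7 - 4))**2 = (44 + (49 - 4))**2 = (44 + 45)**2 = 89**2 = 7921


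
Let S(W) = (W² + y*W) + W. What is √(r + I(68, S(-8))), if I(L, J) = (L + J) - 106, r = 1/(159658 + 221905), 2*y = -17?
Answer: √255525880753/54509 ≈ 9.2736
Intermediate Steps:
y = -17/2 (y = (½)*(-17) = -17/2 ≈ -8.5000)
S(W) = W² - 15*W/2 (S(W) = (W² - 17*W/2) + W = W² - 15*W/2)
r = 1/381563 ≈ 2.6208e-6
I(L, J) = -106 + J + L (I(L, J) = (J + L) - 106 = -106 + J + L)
√(r + I(68, S(-8))) = √(1/381563 + (-106 + (½)*(-8)*(-15 + 2*(-8)) + 68)) = √(1/381563 + (-106 + (½)*(-8)*(-15 - 16) + 68)) = √(1/381563 + (-106 + (½)*(-8)*(-31) + 68)) = √(1/381563 + (-106 + 124 + 68)) = √(1/381563 + 86) = √(32814419/381563) = √255525880753/54509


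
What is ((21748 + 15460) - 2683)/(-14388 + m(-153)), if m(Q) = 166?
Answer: -34525/14222 ≈ -2.4276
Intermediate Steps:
((21748 + 15460) - 2683)/(-14388 + m(-153)) = ((21748 + 15460) - 2683)/(-14388 + 166) = (37208 - 2683)/(-14222) = 34525*(-1/14222) = -34525/14222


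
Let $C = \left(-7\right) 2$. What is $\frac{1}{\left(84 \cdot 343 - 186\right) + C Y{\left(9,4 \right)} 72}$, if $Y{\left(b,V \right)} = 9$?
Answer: $\frac{1}{19554} \approx 5.114 \cdot 10^{-5}$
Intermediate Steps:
$C = -14$
$\frac{1}{\left(84 \cdot 343 - 186\right) + C Y{\left(9,4 \right)} 72} = \frac{1}{\left(84 \cdot 343 - 186\right) + \left(-14\right) 9 \cdot 72} = \frac{1}{\left(28812 - 186\right) - 9072} = \frac{1}{28626 - 9072} = \frac{1}{19554}$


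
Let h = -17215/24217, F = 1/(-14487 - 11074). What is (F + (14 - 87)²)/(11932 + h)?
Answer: 157081342536/351695051489 ≈ 0.44664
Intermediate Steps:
F = -1/25561 (F = 1/(-25561) = -1/25561 ≈ -3.9122e-5)
h = -17215/24217 (h = -17215*1/24217 = -17215/24217 ≈ -0.71086)
(F + (14 - 87)²)/(11932 + h) = (-1/25561 + (14 - 87)²)/(11932 - 17215/24217) = (-1/25561 + (-73)²)/(288940029/24217) = (-1/25561 + 5329)*(24217/288940029) = (136214568/25561)*(24217/288940029) = 157081342536/351695051489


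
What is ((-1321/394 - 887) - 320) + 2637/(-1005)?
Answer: -160100791/131990 ≈ -1213.0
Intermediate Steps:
((-1321/394 - 887) - 320) + 2637/(-1005) = ((-1321*1/394 - 887) - 320) + 2637*(-1/1005) = ((-1321/394 - 887) - 320) - 879/335 = (-350799/394 - 320) - 879/335 = -476879/394 - 879/335 = -160100791/131990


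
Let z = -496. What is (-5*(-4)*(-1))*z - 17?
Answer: 9903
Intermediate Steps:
(-5*(-4)*(-1))*z - 17 = (-5*(-4)*(-1))*(-496) - 17 = (20*(-1))*(-496) - 17 = -20*(-496) - 17 = 9920 - 17 = 9903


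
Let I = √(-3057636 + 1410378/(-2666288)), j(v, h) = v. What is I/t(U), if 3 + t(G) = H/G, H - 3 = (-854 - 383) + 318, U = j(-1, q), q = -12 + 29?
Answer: I*√1358563654154142078/608580236 ≈ 1.9152*I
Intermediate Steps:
q = 17
U = -1
H = -916 (H = 3 + ((-854 - 383) + 318) = 3 + (-1237 + 318) = 3 - 919 = -916)
I = I*√1358563654154142078/666572 (I = √(-3057636 + 1410378*(-1/2666288)) = √(-3057636 - 705189/1333144) = √(-4076269792773/1333144) = I*√1358563654154142078/666572 ≈ 1748.6*I)
t(G) = -3 - 916/G
I/t(U) = (I*√1358563654154142078/666572)/(-3 - 916/(-1)) = (I*√1358563654154142078/666572)/(-3 - 916*(-1)) = (I*√1358563654154142078/666572)/(-3 + 916) = (I*√1358563654154142078/666572)/913 = (I*√1358563654154142078/666572)*(1/913) = I*√1358563654154142078/608580236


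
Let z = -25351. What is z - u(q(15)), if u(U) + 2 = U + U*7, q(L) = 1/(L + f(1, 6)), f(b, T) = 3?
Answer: -228145/9 ≈ -25349.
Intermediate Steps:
q(L) = 1/(3 + L) (q(L) = 1/(L + 3) = 1/(3 + L))
u(U) = -2 + 8*U (u(U) = -2 + (U + U*7) = -2 + (U + 7*U) = -2 + 8*U)
z - u(q(15)) = -25351 - (-2 + 8/(3 + 15)) = -25351 - (-2 + 8/18) = -25351 - (-2 + 8*(1/18)) = -25351 - (-2 + 4/9) = -25351 - 1*(-14/9) = -25351 + 14/9 = -228145/9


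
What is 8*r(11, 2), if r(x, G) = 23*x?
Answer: 2024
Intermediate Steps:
8*r(11, 2) = 8*(23*11) = 8*253 = 2024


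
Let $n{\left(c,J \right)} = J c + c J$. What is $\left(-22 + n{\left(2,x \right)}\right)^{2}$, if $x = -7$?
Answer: $2500$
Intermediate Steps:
$n{\left(c,J \right)} = 2 J c$ ($n{\left(c,J \right)} = J c + J c = 2 J c$)
$\left(-22 + n{\left(2,x \right)}\right)^{2} = \left(-22 + 2 \left(-7\right) 2\right)^{2} = \left(-22 - 28\right)^{2} = \left(-50\right)^{2} = 2500$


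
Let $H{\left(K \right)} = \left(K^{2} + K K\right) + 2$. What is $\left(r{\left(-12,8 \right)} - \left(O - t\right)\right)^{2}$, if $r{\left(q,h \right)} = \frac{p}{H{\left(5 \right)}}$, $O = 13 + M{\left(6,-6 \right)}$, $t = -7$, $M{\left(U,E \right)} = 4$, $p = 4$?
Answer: $\frac{96721}{169} \approx 572.31$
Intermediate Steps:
$O = 17$ ($O = 13 + 4 = 17$)
$H{\left(K \right)} = 2 + 2 K^{2}$ ($H{\left(K \right)} = \left(K^{2} + K^{2}\right) + 2 = 2 K^{2} + 2 = 2 + 2 K^{2}$)
$r{\left(q,h \right)} = \frac{1}{13}$ ($r{\left(q,h \right)} = \frac{4}{2 + 2 \cdot 5^{2}} = \frac{4}{2 + 2 \cdot 25} = \frac{4}{2 + 50} = \frac{4}{52} = 4 \cdot \frac{1}{52} = \frac{1}{13}$)
$\left(r{\left(-12,8 \right)} - \left(O - t\right)\right)^{2} = \left(\frac{1}{13} - 24\right)^{2} = \left(- \frac{311}{13}\right)^{2} = \frac{96721}{169}$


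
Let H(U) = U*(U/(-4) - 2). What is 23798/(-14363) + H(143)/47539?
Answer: -4835472747/2731210628 ≈ -1.7705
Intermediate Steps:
H(U) = U*(-2 - U/4) (H(U) = U*(U*(-¼) - 2) = U*(-U/4 - 2) = U*(-2 - U/4))
23798/(-14363) + H(143)/47539 = 23798/(-14363) - ¼*143*(8 + 143)/47539 = 23798*(-1/14363) - ¼*143*151*(1/47539) = -23798/14363 - 21593/4*1/47539 = -23798/14363 - 21593/190156 = -4835472747/2731210628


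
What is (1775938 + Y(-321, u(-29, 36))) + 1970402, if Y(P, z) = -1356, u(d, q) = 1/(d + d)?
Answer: 3744984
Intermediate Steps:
u(d, q) = 1/(2*d)
(1775938 + Y(-321, u(-29, 36))) + 1970402 = (1775938 - 1356) + 1970402 = 1774582 + 1970402 = 3744984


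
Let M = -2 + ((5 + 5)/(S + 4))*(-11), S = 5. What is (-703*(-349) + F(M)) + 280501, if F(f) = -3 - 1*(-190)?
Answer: 526035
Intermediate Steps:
M = -128/9 (M = -2 + ((5 + 5)/(5 + 4))*(-11) = -2 + (10/9)*(-11) = -2 - 110/9 = -128/9 ≈ -14.222)
F(f) = 187 (F(f) = -3 + 190 = 187)
(-703*(-349) + F(M)) + 280501 = (-703*(-349) + 187) + 280501 = (245347 + 187) + 280501 = 245534 + 280501 = 526035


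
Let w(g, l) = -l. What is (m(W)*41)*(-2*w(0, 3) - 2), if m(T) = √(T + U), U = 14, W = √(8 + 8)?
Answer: 492*√2 ≈ 695.79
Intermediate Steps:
W = 4 (W = √16 = 4)
m(T) = √(14 + T) (m(T) = √(T + 14) = √(14 + T))
(m(W)*41)*(-2*w(0, 3) - 2) = (√(14 + 4)*41)*(-(-2)*3 - 2) = (√18*41)*(-2*(-3) - 2) = ((3*√2)*41)*(6 - 2) = (123*√2)*4 = 492*√2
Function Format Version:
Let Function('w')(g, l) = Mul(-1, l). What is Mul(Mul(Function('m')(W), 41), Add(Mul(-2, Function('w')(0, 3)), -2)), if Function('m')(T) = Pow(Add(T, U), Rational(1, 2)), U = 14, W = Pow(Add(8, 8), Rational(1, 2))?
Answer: Mul(492, Pow(2, Rational(1, 2))) ≈ 695.79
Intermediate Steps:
W = 4 (W = Pow(16, Rational(1, 2)) = 4)
Function('m')(T) = Pow(Add(14, T), Rational(1, 2)) (Function('m')(T) = Pow(Add(T, 14), Rational(1, 2)) = Pow(Add(14, T), Rational(1, 2)))
Mul(Mul(Function('m')(W), 41), Add(Mul(-2, Function('w')(0, 3)), -2)) = Mul(Mul(Pow(Add(14, 4), Rational(1, 2)), 41), Add(Mul(-2, Mul(-1, 3)), -2)) = Mul(Mul(Pow(18, Rational(1, 2)), 41), Add(Mul(-2, -3), -2)) = Mul(Mul(Mul(3, Pow(2, Rational(1, 2))), 41), Add(6, -2)) = Mul(Mul(123, Pow(2, Rational(1, 2))), 4) = Mul(492, Pow(2, Rational(1, 2)))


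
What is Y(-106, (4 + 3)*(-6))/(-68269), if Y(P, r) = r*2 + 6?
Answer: 78/68269 ≈ 0.0011425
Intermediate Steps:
Y(P, r) = 6 + 2*r (Y(P, r) = 2*r + 6 = 6 + 2*r)
Y(-106, (4 + 3)*(-6))/(-68269) = (6 + 2*((4 + 3)*(-6)))/(-68269) = (6 + 2*(7*(-6)))*(-1/68269) = (6 + 2*(-42))*(-1/68269) = (6 - 84)*(-1/68269) = -78*(-1/68269) = 78/68269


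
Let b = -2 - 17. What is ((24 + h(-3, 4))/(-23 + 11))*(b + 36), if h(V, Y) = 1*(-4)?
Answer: -85/3 ≈ -28.333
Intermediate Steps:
h(V, Y) = -4
b = -19
((24 + h(-3, 4))/(-23 + 11))*(b + 36) = ((24 - 4)/(-23 + 11))*(-19 + 36) = (20/(-12))*17 = (20*(-1/12))*17 = -5/3*17 = -85/3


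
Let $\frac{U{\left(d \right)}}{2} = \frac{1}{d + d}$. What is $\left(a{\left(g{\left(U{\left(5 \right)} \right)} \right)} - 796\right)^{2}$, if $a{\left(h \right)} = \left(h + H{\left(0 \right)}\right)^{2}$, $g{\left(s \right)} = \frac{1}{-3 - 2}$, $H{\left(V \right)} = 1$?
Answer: $\frac{395373456}{625} \approx 6.326 \cdot 10^{5}$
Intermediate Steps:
$U{\left(d \right)} = \frac{1}{d}$ ($U{\left(d \right)} = \frac{2}{d + d} = \frac{2}{2 d} = 2 \frac{1}{2 d} = \frac{1}{d}$)
$g{\left(s \right)} = - \frac{1}{5}$ ($g{\left(s \right)} = \frac{1}{-5} = - \frac{1}{5}$)
$a{\left(h \right)} = \left(1 + h\right)^{2}$ ($a{\left(h \right)} = \left(h + 1\right)^{2} = \left(1 + h\right)^{2}$)
$\left(a{\left(g{\left(U{\left(5 \right)} \right)} \right)} - 796\right)^{2} = \left(\left(1 - \frac{1}{5}\right)^{2} - 796\right)^{2} = \left(\left(\frac{4}{5}\right)^{2} - 796\right)^{2} = \left(\frac{16}{25} - 796\right)^{2} = \left(- \frac{19884}{25}\right)^{2} = \frac{395373456}{625}$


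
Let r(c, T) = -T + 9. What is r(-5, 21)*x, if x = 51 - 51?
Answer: 0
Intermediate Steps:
r(c, T) = 9 - T
x = 0
r(-5, 21)*x = (9 - 1*21)*0 = (9 - 21)*0 = -12*0 = 0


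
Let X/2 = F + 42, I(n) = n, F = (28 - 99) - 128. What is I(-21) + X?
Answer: -335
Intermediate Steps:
F = -199 (F = -71 - 128 = -199)
X = -314 (X = 2*(-199 + 42) = 2*(-157) = -314)
I(-21) + X = -21 - 314 = -335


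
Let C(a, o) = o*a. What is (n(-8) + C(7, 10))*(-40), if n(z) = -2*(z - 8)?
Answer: -4080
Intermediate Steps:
n(z) = 16 - 2*z (n(z) = -2*(-8 + z) = 16 - 2*z)
C(a, o) = a*o
(n(-8) + C(7, 10))*(-40) = ((16 - 2*(-8)) + 7*10)*(-40) = ((16 + 16) + 70)*(-40) = (32 + 70)*(-40) = 102*(-40) = -4080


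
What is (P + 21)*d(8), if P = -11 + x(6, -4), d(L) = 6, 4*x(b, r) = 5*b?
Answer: 105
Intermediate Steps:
x(b, r) = 5*b/4 (x(b, r) = (5*b)/4 = 5*b/4)
P = -7/2 (P = -11 + (5/4)*6 = -11 + 15/2 = -7/2 ≈ -3.5000)
(P + 21)*d(8) = (-7/2 + 21)*6 = (35/2)*6 = 105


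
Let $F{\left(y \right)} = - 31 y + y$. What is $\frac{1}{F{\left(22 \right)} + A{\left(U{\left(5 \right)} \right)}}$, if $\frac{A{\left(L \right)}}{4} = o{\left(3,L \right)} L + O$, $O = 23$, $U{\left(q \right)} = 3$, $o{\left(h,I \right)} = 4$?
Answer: $- \frac{1}{520} \approx -0.0019231$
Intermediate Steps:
$F{\left(y \right)} = - 30 y$
$A{\left(L \right)} = 92 + 16 L$ ($A{\left(L \right)} = 4 \left(4 L + 23\right) = 4 \left(23 + 4 L\right) = 92 + 16 L$)
$\frac{1}{F{\left(22 \right)} + A{\left(U{\left(5 \right)} \right)}} = \frac{1}{\left(-30\right) 22 + \left(92 + 16 \cdot 3\right)} = \frac{1}{-660 + \left(92 + 48\right)} = \frac{1}{-660 + 140} = \frac{1}{-520} = - \frac{1}{520}$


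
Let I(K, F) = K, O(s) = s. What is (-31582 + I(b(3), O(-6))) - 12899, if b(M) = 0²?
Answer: -44481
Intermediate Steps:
b(M) = 0
(-31582 + I(b(3), O(-6))) - 12899 = (-31582 + 0) - 12899 = -31582 - 12899 = -44481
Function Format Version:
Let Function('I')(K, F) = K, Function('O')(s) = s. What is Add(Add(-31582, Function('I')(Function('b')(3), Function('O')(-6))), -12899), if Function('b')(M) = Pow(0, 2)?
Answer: -44481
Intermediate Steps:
Function('b')(M) = 0
Add(Add(-31582, Function('I')(Function('b')(3), Function('O')(-6))), -12899) = Add(Add(-31582, 0), -12899) = Add(-31582, -12899) = -44481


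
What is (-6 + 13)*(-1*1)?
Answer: -7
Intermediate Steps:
(-6 + 13)*(-1*1) = 7*(-1) = -7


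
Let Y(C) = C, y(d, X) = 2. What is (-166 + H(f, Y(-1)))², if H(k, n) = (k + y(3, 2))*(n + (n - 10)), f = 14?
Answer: 128164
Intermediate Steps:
H(k, n) = (-10 + 2*n)*(2 + k) (H(k, n) = (k + 2)*(n + (n - 10)) = (2 + k)*(n + (-10 + n)) = (2 + k)*(-10 + 2*n) = (-10 + 2*n)*(2 + k))
(-166 + H(f, Y(-1)))² = (-166 + (-20 - 10*14 + 4*(-1) + 2*14*(-1)))² = (-166 + (-20 - 140 - 4 - 28))² = (-166 - 192)² = (-358)² = 128164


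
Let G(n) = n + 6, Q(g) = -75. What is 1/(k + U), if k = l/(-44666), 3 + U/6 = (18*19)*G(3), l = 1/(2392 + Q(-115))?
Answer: 103491122/1909411200899 ≈ 5.4201e-5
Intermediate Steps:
G(n) = 6 + n
l = 1/2317 (l = 1/(2392 - 75) = 1/2317 ≈ 0.00043159)
U = 18450 (U = -18 + 6*((18*19)*(6 + 3)) = -18 + 6*(342*9) = -18 + 6*3078 = -18 + 18468 = 18450)
k = -1/103491122 (k = (1/2317)/(-44666) = (1/2317)*(-1/44666) = -1/103491122 ≈ -9.6627e-9)
1/(k + U) = 1/(-1/103491122 + 18450) = 1/(1909411200899/103491122) = 103491122/1909411200899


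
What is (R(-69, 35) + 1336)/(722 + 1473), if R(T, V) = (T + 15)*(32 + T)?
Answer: 3334/2195 ≈ 1.5189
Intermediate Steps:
R(T, V) = (15 + T)*(32 + T)
(R(-69, 35) + 1336)/(722 + 1473) = ((480 + (-69)² + 47*(-69)) + 1336)/(722 + 1473) = ((480 + 4761 - 3243) + 1336)/2195 = (1998 + 1336)*(1/2195) = 3334*(1/2195) = 3334/2195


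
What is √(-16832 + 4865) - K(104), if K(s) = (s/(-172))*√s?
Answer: 52*√26/43 + I*√11967 ≈ 6.1663 + 109.39*I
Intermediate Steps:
K(s) = -s^(3/2)/172 (K(s) = (s*(-1/172))*√s = (-s/172)*√s = -s^(3/2)/172)
√(-16832 + 4865) - K(104) = √(-16832 + 4865) - (-1)*104^(3/2)/172 = √(-11967) - (-1)*208*√26/172 = I*√11967 - (-52)*√26/43 = I*√11967 + 52*√26/43 = 52*√26/43 + I*√11967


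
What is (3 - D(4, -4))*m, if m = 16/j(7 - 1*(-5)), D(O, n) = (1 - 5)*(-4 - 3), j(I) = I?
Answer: -100/3 ≈ -33.333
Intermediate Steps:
D(O, n) = 28 (D(O, n) = -4*(-7) = 28)
m = 4/3 (m = 16/(7 - 1*(-5)) = 16/(7 + 5) = 16/12 = 16*(1/12) = 4/3 ≈ 1.3333)
(3 - D(4, -4))*m = (3 - 1*28)*(4/3) = (3 - 28)*(4/3) = -25*4/3 = -100/3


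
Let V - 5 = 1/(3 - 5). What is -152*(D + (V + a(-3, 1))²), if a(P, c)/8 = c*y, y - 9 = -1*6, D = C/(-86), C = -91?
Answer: -5315782/43 ≈ -1.2362e+5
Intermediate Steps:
D = 91/86 (D = -91/(-86) = -91*(-1/86) = 91/86 ≈ 1.0581)
y = 3 (y = 9 - 1*6 = 9 - 6 = 3)
a(P, c) = 24*c (a(P, c) = 8*(c*3) = 8*(3*c) = 24*c)
V = 9/2 (V = 5 + 1/(3 - 5) = 5 + 1/(-2) = 5 - ½ = 9/2 ≈ 4.5000)
-152*(D + (V + a(-3, 1))²) = -152*(91/86 + (9/2 + 24*1)²) = -152*(91/86 + (9/2 + 24)²) = -152*(91/86 + (57/2)²) = -152*(91/86 + 3249/4) = -152*139889/172 = -5315782/43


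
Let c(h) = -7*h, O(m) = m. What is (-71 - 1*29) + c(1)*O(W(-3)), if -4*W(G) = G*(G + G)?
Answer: -137/2 ≈ -68.500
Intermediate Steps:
W(G) = -G**2/2 (W(G) = -G*(G + G)/4 = -G*2*G/4 = -G**2/2)
(-71 - 1*29) + c(1)*O(W(-3)) = (-71 - 1*29) + (-7*1)*(-1/2*(-3)**2) = (-71 - 29) - (-7)*9/2 = -100 - 7*(-9/2) = -100 + 63/2 = -137/2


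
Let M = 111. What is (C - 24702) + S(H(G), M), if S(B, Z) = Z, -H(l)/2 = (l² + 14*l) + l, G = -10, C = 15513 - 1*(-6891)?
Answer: -2187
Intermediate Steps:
C = 22404 (C = 15513 + 6891 = 22404)
H(l) = -30*l - 2*l² (H(l) = -2*((l² + 14*l) + l) = -2*(l² + 15*l) = -30*l - 2*l²)
(C - 24702) + S(H(G), M) = (22404 - 24702) + 111 = -2298 + 111 = -2187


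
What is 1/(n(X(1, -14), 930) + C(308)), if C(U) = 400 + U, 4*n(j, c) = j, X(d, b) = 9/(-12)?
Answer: 16/11325 ≈ 0.0014128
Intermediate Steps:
X(d, b) = -3/4 (X(d, b) = 9*(-1/12) = -3/4)
n(j, c) = j/4
1/(n(X(1, -14), 930) + C(308)) = 1/((1/4)*(-3/4) + (400 + 308)) = 1/(-3/16 + 708) = 1/(11325/16) = 16/11325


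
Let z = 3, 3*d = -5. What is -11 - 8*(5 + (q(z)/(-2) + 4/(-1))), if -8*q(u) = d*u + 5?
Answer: -19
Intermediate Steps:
d = -5/3 (d = (⅓)*(-5) = -5/3 ≈ -1.6667)
q(u) = -5/8 + 5*u/24 (q(u) = -(-5*u/3 + 5)/8 = -(5 - 5*u/3)/8 = -5/8 + 5*u/24)
-11 - 8*(5 + (q(z)/(-2) + 4/(-1))) = -11 - 8*(5 + ((-5/8 + (5/24)*3)/(-2) + 4/(-1))) = -11 - 8*(5 + ((-5/8 + 5/8)*(-½) + 4*(-1))) = -11 - 8*(5 + (0*(-½) - 4)) = -11 - 8*(5 + (0 - 4)) = -11 - 8*(5 - 4) = -11 - 8*1 = -11 - 8 = -19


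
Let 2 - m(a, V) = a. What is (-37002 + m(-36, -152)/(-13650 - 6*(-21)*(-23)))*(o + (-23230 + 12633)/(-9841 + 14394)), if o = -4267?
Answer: 991851399946436/6278587 ≈ 1.5797e+8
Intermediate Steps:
m(a, V) = 2 - a
(-37002 + m(-36, -152)/(-13650 - 6*(-21)*(-23)))*(o + (-23230 + 12633)/(-9841 + 14394)) = (-37002 + (2 - 1*(-36))/(-13650 - 6*(-21)*(-23)))*(-4267 + (-23230 + 12633)/(-9841 + 14394)) = (-37002 + (2 + 36)/(-13650 - (-126)*(-23)))*(-4267 - 10597/4553) = (-37002 + 38/(-13650 - 1*2898))*(-4267 - 10597*1/4553) = (-37002 + 38/(-13650 - 2898))*(-4267 - 10597/4553) = (-37002 + 38/(-16548))*(-19438248/4553) = (-37002 + 38*(-1/16548))*(-19438248/4553) = (-37002 - 19/8274)*(-19438248/4553) = -306154567/8274*(-19438248/4553) = 991851399946436/6278587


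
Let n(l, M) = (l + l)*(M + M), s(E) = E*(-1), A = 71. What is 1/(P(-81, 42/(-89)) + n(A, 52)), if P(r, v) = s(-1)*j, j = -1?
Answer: 1/14767 ≈ 6.7719e-5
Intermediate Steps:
s(E) = -E
P(r, v) = -1 (P(r, v) = -1*(-1)*(-1) = 1*(-1) = -1)
n(l, M) = 4*M*l (n(l, M) = (2*l)*(2*M) = 4*M*l)
1/(P(-81, 42/(-89)) + n(A, 52)) = 1/(-1 + 4*52*71) = 1/(-1 + 14768) = 1/14767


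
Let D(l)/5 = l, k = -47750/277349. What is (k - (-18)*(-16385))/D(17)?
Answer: -16359717664/4714933 ≈ -3469.8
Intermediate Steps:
k = -47750/277349 (k = -47750*1/277349 = -47750/277349 ≈ -0.17217)
D(l) = 5*l
(k - (-18)*(-16385))/D(17) = (-47750/277349 - (-18)*(-16385))/((5*17)) = (-47750/277349 - 1*294930)/85 = (-47750/277349 - 294930)*(1/85) = -81798588320/277349*1/85 = -16359717664/4714933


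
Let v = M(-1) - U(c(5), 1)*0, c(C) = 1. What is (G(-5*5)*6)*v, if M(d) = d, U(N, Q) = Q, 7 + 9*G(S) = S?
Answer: 64/3 ≈ 21.333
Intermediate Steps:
G(S) = -7/9 + S/9
v = -1 (v = -1 - 0 = -1 - 1*0 = -1 + 0 = -1)
(G(-5*5)*6)*v = ((-7/9 + (-5*5)/9)*6)*(-1) = ((-7/9 + (1/9)*(-25))*6)*(-1) = ((-7/9 - 25/9)*6)*(-1) = -32/9*6*(-1) = -64/3*(-1) = 64/3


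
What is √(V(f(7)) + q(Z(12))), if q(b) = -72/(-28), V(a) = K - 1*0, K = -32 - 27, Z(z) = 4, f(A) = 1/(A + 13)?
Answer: I*√2765/7 ≈ 7.5119*I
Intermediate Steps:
f(A) = 1/(13 + A)
K = -59
V(a) = -59 (V(a) = -59 - 1*0 = -59 + 0 = -59)
q(b) = 18/7 (q(b) = -72*(-1/28) = 18/7)
√(V(f(7)) + q(Z(12))) = √(-59 + 18/7) = √(-395/7) = I*√2765/7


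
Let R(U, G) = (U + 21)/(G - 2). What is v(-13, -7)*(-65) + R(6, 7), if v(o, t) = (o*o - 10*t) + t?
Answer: -75373/5 ≈ -15075.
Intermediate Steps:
R(U, G) = (21 + U)/(-2 + G)
v(o, t) = o² - 9*t (v(o, t) = (o² - 10*t) + t = o² - 9*t)
v(-13, -7)*(-65) + R(6, 7) = ((-13)² - 9*(-7))*(-65) + (21 + 6)/(-2 + 7) = (169 + 63)*(-65) + 27/5 = 232*(-65) + (⅕)*27 = -15080 + 27/5 = -75373/5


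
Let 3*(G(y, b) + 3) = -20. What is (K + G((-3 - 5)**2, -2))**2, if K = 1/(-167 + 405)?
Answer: 47596201/509796 ≈ 93.363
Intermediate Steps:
G(y, b) = -29/3 (G(y, b) = -3 + (1/3)*(-20) = -3 - 20/3 = -29/3)
K = 1/238 ≈ 0.0042017
(K + G((-3 - 5)**2, -2))**2 = (1/238 - 29/3)**2 = (-6899/714)**2 = 47596201/509796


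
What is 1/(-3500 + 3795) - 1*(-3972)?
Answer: 1171741/295 ≈ 3972.0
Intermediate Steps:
1/(-3500 + 3795) - 1*(-3972) = 1/295 + 3972 = 1171741/295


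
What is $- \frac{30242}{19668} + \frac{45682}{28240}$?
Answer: $\frac{5554937}{69428040} \approx 0.08001$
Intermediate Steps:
$- \frac{30242}{19668} + \frac{45682}{28240} = \left(-30242\right) \frac{1}{19668} + 45682 \cdot \frac{1}{28240} = - \frac{15121}{9834} + \frac{22841}{14120} = \frac{5554937}{69428040}$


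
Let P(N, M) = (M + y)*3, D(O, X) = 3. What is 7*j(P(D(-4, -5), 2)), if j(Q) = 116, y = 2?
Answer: 812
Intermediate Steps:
P(N, M) = 6 + 3*M (P(N, M) = (M + 2)*3 = (2 + M)*3 = 6 + 3*M)
7*j(P(D(-4, -5), 2)) = 7*116 = 812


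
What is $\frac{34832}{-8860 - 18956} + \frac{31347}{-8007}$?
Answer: $- \frac{47951999}{9280113} \approx -5.1672$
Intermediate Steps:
$\frac{34832}{-8860 - 18956} + \frac{31347}{-8007} = \frac{34832}{-8860 - 18956} + 31347 \left(- \frac{1}{8007}\right) = \frac{34832}{-27816} - \frac{10449}{2669} = 34832 \left(- \frac{1}{27816}\right) - \frac{10449}{2669} = - \frac{4354}{3477} - \frac{10449}{2669} = - \frac{47951999}{9280113}$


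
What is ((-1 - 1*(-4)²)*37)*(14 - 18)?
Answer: 2516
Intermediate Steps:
((-1 - 1*(-4)²)*37)*(14 - 18) = ((-1 - 1*16)*37)*(-4) = ((-1 - 16)*37)*(-4) = -17*37*(-4) = -629*(-4) = 2516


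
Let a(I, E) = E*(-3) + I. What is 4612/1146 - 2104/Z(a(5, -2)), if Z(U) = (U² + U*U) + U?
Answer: -622174/144969 ≈ -4.2918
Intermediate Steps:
a(I, E) = I - 3*E (a(I, E) = -3*E + I = I - 3*E)
Z(U) = U + 2*U² (Z(U) = (U² + U²) + U = 2*U² + U = U + 2*U²)
4612/1146 - 2104/Z(a(5, -2)) = 4612/1146 - 2104*1/((1 + 2*(5 - 3*(-2)))*(5 - 3*(-2))) = 4612*(1/1146) - 2104*1/((1 + 2*(5 + 6))*(5 + 6)) = 2306/573 - 2104*1/(11*(1 + 2*11)) = 2306/573 - 2104*1/(11*(1 + 22)) = 2306/573 - 2104/(11*23) = 2306/573 - 2104/253 = -622174/144969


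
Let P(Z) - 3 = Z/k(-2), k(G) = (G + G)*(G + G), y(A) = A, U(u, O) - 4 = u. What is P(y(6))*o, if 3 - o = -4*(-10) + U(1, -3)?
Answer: -567/4 ≈ -141.75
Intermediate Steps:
U(u, O) = 4 + u
k(G) = 4*G² (k(G) = (2*G)*(2*G) = 4*G²)
o = -42 (o = 3 - (-4*(-10) + (4 + 1)) = 3 - (40 + 5) = 3 - 1*45 = 3 - 45 = -42)
P(Z) = 3 + Z/16 (P(Z) = 3 + Z/((4*(-2)²)) = 3 + Z/((4*4)) = 3 + Z/16)
P(y(6))*o = (3 + (1/16)*6)*(-42) = (3 + 3/8)*(-42) = (27/8)*(-42) = -567/4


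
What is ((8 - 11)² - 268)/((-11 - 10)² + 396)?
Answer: -259/837 ≈ -0.30944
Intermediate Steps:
((8 - 11)² - 268)/((-11 - 10)² + 396) = ((-3)² - 268)/((-21)² + 396) = (9 - 268)/(441 + 396) = -259/837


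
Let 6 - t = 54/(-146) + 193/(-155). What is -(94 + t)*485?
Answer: -111528078/2263 ≈ -49283.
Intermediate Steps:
t = 86164/11315 (t = 6 - (54/(-146) + 193/(-155)) = 6 - (54*(-1/146) + 193*(-1/155)) = 6 - (-27/73 - 193/155) = 6 - 1*(-18274/11315) = 6 + 18274/11315 = 86164/11315 ≈ 7.6150)
-(94 + t)*485 = -(94 + 86164/11315)*485 = -1149774*485/11315 = -1*111528078/2263 = -111528078/2263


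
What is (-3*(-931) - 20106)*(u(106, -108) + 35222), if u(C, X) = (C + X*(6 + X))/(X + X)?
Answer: -21920652965/36 ≈ -6.0891e+8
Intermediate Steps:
u(C, X) = (C + X*(6 + X))/(2*X) (u(C, X) = (C + X*(6 + X))/((2*X)) = (C + X*(6 + X))*(1/(2*X)) = (C + X*(6 + X))/(2*X))
(-3*(-931) - 20106)*(u(106, -108) + 35222) = (-3*(-931) - 20106)*((½)*(106 - 108*(6 - 108))/(-108) + 35222) = (2793 - 20106)*((½)*(-1/108)*(106 - 108*(-102)) + 35222) = -17313*((½)*(-1/108)*(106 + 11016) + 35222) = -17313*((½)*(-1/108)*11122 + 35222) = -17313*(-5561/108 + 35222) = -17313*3798415/108 = -21920652965/36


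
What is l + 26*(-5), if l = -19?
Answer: -149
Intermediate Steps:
l + 26*(-5) = -19 + 26*(-5) = -19 - 130 = -149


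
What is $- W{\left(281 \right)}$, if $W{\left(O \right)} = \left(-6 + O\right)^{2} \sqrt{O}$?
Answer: $- 75625 \sqrt{281} \approx -1.2677 \cdot 10^{6}$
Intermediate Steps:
$W{\left(O \right)} = \sqrt{O} \left(-6 + O\right)^{2}$
$- W{\left(281 \right)} = - \sqrt{281} \left(-6 + 281\right)^{2} = - \sqrt{281} \cdot 275^{2} = - \sqrt{281} \cdot 75625 = - 75625 \sqrt{281}$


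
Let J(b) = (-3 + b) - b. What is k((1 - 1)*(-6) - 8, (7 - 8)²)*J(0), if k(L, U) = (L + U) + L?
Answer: 45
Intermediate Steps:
J(b) = -3
k(L, U) = U + 2*L
k((1 - 1)*(-6) - 8, (7 - 8)²)*J(0) = ((7 - 8)² + 2*((1 - 1)*(-6) - 8))*(-3) = ((-1)² + 2*(0*(-6) - 8))*(-3) = (1 + 2*(0 - 8))*(-3) = (1 + 2*(-8))*(-3) = (1 - 16)*(-3) = -15*(-3) = 45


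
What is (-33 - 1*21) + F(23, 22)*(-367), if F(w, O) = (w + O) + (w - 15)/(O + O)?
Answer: -182993/11 ≈ -16636.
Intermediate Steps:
F(w, O) = O + w + (-15 + w)/(2*O) (F(w, O) = (O + w) + (-15 + w)/((2*O)) = (O + w) + (-15 + w)*(1/(2*O)) = (O + w) + (-15 + w)/(2*O) = O + w + (-15 + w)/(2*O))
(-33 - 1*21) + F(23, 22)*(-367) = (-33 - 1*21) + ((½)*(-15 + 23 + 2*22*(22 + 23))/22)*(-367) = (-33 - 21) + ((½)*(1/22)*(-15 + 23 + 2*22*45))*(-367) = -54 + ((½)*(1/22)*(-15 + 23 + 1980))*(-367) = -54 + ((½)*(1/22)*1988)*(-367) = -54 + (497/11)*(-367) = -54 - 182399/11 = -182993/11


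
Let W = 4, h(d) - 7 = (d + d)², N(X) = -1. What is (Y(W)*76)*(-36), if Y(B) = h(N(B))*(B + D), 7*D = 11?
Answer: -1173744/7 ≈ -1.6768e+5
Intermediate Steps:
h(d) = 7 + 4*d² (h(d) = 7 + (d + d)² = 7 + (2*d)² = 7 + 4*d²)
D = 11/7 (D = (⅐)*11 = 11/7 ≈ 1.5714)
Y(B) = 121/7 + 11*B (Y(B) = (7 + 4*(-1)²)*(B + 11/7) = (7 + 4*1)*(11/7 + B) = (7 + 4)*(11/7 + B) = 11*(11/7 + B) = 121/7 + 11*B)
(Y(W)*76)*(-36) = ((121/7 + 11*4)*76)*(-36) = ((121/7 + 44)*76)*(-36) = ((429/7)*76)*(-36) = (32604/7)*(-36) = -1173744/7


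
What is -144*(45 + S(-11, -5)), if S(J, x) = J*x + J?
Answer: -12816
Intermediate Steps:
S(J, x) = J + J*x
-144*(45 + S(-11, -5)) = -144*(45 - 11*(1 - 5)) = -144*(45 - 11*(-4)) = -144*(45 + 44) = -144*89 = -12816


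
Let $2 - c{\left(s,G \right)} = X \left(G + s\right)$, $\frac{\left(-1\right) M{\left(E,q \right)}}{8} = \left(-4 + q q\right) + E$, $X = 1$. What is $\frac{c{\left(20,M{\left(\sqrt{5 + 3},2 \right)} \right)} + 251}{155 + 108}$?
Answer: $\frac{233}{263} + \frac{16 \sqrt{2}}{263} \approx 0.97197$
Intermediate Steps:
$M{\left(E,q \right)} = 32 - 8 E - 8 q^{2}$ ($M{\left(E,q \right)} = - 8 \left(\left(-4 + q q\right) + E\right) = - 8 \left(\left(-4 + q^{2}\right) + E\right) = - 8 \left(-4 + E + q^{2}\right) = 32 - 8 E - 8 q^{2}$)
$c{\left(s,G \right)} = 2 - G - s$ ($c{\left(s,G \right)} = 2 - 1 \left(G + s\right) = 2 - \left(G + s\right) = 2 - G - s$)
$\frac{c{\left(20,M{\left(\sqrt{5 + 3},2 \right)} \right)} + 251}{155 + 108} = \frac{\left(2 - \left(32 - 8 \sqrt{5 + 3} - 8 \cdot 2^{2}\right) - 20\right) + 251}{155 + 108} = \frac{\left(2 - \left(32 - 8 \sqrt{8} - 32\right) - 20\right) + 251}{263} = \left(\left(2 - \left(32 - 8 \cdot 2 \sqrt{2} - 32\right) - 20\right) + 251\right) \frac{1}{263} = \left(\left(2 - \left(32 - 16 \sqrt{2} - 32\right) - 20\right) + 251\right) \frac{1}{263} = \left(\left(2 - - 16 \sqrt{2} - 20\right) + 251\right) \frac{1}{263} = \left(\left(2 + 16 \sqrt{2} - 20\right) + 251\right) \frac{1}{263} = \left(\left(-18 + 16 \sqrt{2}\right) + 251\right) \frac{1}{263} = \left(233 + 16 \sqrt{2}\right) \frac{1}{263} = \frac{233}{263} + \frac{16 \sqrt{2}}{263}$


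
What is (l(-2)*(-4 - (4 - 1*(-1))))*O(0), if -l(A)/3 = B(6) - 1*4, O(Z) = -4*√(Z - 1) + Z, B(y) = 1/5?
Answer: 2052*I/5 ≈ 410.4*I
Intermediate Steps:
B(y) = ⅕
O(Z) = Z - 4*√(-1 + Z) (O(Z) = -4*√(-1 + Z) + Z = Z - 4*√(-1 + Z))
l(A) = 57/5 (l(A) = -3*(⅕ - 1*4) = -3*(⅕ - 4) = -3*(-19/5) = 57/5)
(l(-2)*(-4 - (4 - 1*(-1))))*O(0) = (57*(-4 - (4 - 1*(-1)))/5)*(0 - 4*√(-1 + 0)) = (57*(-4 - (4 + 1))/5)*(0 - 4*I) = (57*(-4 - 1*5)/5)*(0 - 4*I) = (57*(-4 - 5)/5)*(-4*I) = ((57/5)*(-9))*(-4*I) = -(-2052)*I/5 = 2052*I/5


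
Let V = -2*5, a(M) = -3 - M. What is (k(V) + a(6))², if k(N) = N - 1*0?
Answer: 361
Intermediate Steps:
V = -10
k(N) = N (k(N) = N + 0 = N)
(k(V) + a(6))² = (-10 + (-3 - 1*6))² = (-10 + (-3 - 6))² = (-10 - 9)² = (-19)² = 361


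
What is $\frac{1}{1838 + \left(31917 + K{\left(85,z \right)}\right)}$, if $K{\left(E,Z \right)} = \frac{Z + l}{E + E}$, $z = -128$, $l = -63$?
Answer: $\frac{170}{5738159} \approx 2.9626 \cdot 10^{-5}$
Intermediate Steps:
$K{\left(E,Z \right)} = \frac{-63 + Z}{2 E}$ ($K{\left(E,Z \right)} = \frac{Z - 63}{E + E} = \frac{-63 + Z}{2 E}$)
$\frac{1}{1838 + \left(31917 + K{\left(85,z \right)}\right)} = \frac{1}{1838 + \left(31917 + \frac{-63 - 128}{2 \cdot 85}\right)} = \frac{1}{1838 + \left(31917 + \frac{1}{2} \cdot \frac{1}{85} \left(-191\right)\right)} = \frac{1}{1838 + \left(31917 - \frac{191}{170}\right)} = \frac{1}{1838 + \frac{5425699}{170}} = \frac{1}{\frac{5738159}{170}} = \frac{170}{5738159}$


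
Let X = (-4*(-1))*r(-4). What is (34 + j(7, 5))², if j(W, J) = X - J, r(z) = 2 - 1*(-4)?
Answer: 2809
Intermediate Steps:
r(z) = 6 (r(z) = 2 + 4 = 6)
X = 24 (X = -4*(-1)*6 = 4*6 = 24)
j(W, J) = 24 - J
(34 + j(7, 5))² = (34 + (24 - 1*5))² = (34 + (24 - 5))² = (34 + 19)² = 53² = 2809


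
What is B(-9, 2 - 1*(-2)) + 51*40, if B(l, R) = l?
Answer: 2031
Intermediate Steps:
B(-9, 2 - 1*(-2)) + 51*40 = -9 + 51*40 = -9 + 2040 = 2031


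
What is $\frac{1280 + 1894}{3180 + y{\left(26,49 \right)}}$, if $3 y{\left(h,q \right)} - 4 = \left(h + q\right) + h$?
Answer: $\frac{3174}{3215} \approx 0.98725$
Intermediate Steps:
$y{\left(h,q \right)} = \frac{4}{3} + \frac{q}{3} + \frac{2 h}{3}$ ($y{\left(h,q \right)} = \frac{4}{3} + \frac{\left(h + q\right) + h}{3} = \frac{4}{3} + \frac{q + 2 h}{3} = \frac{4}{3} + \left(\frac{q}{3} + \frac{2 h}{3}\right) = \frac{4}{3} + \frac{q}{3} + \frac{2 h}{3}$)
$\frac{1280 + 1894}{3180 + y{\left(26,49 \right)}} = \frac{1280 + 1894}{3180 + \left(\frac{4}{3} + \frac{1}{3} \cdot 49 + \frac{2}{3} \cdot 26\right)} = \frac{3174}{3180 + \left(\frac{4}{3} + \frac{49}{3} + \frac{52}{3}\right)} = \frac{3174}{3180 + 35} = \frac{3174}{3215}$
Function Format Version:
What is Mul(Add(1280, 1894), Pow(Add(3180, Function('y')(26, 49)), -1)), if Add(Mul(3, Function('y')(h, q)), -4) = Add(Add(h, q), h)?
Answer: Rational(3174, 3215) ≈ 0.98725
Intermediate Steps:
Function('y')(h, q) = Add(Rational(4, 3), Mul(Rational(1, 3), q), Mul(Rational(2, 3), h)) (Function('y')(h, q) = Add(Rational(4, 3), Mul(Rational(1, 3), Add(Add(h, q), h))) = Add(Rational(4, 3), Mul(Rational(1, 3), Add(q, Mul(2, h)))) = Add(Rational(4, 3), Add(Mul(Rational(1, 3), q), Mul(Rational(2, 3), h))) = Add(Rational(4, 3), Mul(Rational(1, 3), q), Mul(Rational(2, 3), h)))
Mul(Add(1280, 1894), Pow(Add(3180, Function('y')(26, 49)), -1)) = Mul(Add(1280, 1894), Pow(Add(3180, Add(Rational(4, 3), Mul(Rational(1, 3), 49), Mul(Rational(2, 3), 26))), -1)) = Mul(3174, Pow(Add(3180, Add(Rational(4, 3), Rational(49, 3), Rational(52, 3))), -1)) = Mul(3174, Pow(Add(3180, 35), -1)) = Mul(3174, Pow(3215, -1)) = Mul(3174, Rational(1, 3215)) = Rational(3174, 3215)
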